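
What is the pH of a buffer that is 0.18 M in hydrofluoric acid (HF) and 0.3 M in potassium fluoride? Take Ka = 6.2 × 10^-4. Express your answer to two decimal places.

pKa = −log(6.2 × 10^-4) = 3.208
Using pH = pKa + log([base]/[acid]) with [base]/[acid] = 0.3/0.18:
pH = 3.208 + (+0.222) = 3.43

pH = 3.43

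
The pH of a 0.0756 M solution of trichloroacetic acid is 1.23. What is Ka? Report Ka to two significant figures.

[H+] = 10^(-1.23) = 5.89 × 10^-2 M
At equilibrium [HA] = 0.0756 − 5.89 × 10^-2 = 1.67 × 10^-2 M
Ka = [H+][A-]/[HA] = (5.89 × 10^-2)² / 1.67 × 10^-2 = 2.1 × 10^-1

Ka = 2.1 × 10^-1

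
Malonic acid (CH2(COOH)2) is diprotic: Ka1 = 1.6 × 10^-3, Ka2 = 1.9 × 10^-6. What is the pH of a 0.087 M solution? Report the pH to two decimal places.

pH = 1.96

Ka1 ≫ Ka2, so treat the first dissociation as the only significant source of H+.
Ka1 = x²/(0.087 − x) = 1.6 × 10^-3
Solving the quadratic: x = (−Ka1 + √(Ka1² + 4·Ka1·C₀))/2 = 1.10 × 10^-2 M
pH = −log(1.10 × 10^-2) = 1.96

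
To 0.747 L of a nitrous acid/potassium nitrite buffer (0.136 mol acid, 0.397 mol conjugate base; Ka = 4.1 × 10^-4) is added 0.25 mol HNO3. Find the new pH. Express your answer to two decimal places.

pH = 2.97

Added H+ converts NO2- to HNO2: HNO2 → 0.386 mol, NO2- → 0.147 mol.
pKa = −log(4.1 × 10^-4) = 3.387
pH = pKa + log([A⁻]/[HA]) = 3.387 + log(0.147/0.386) = 3.387 -0.419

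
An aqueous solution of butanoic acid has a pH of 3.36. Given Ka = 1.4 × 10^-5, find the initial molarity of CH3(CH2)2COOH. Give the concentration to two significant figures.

[H+] = 10^(-3.36) = 4.37 × 10^-4 M = x
Ka = x²/(C₀ − x) ⇒ C₀ = x + x²/Ka
C₀ = 4.37 × 10^-4 + (4.37 × 10^-4)²/(1.4 × 10^-5) = 1.41 × 10^-2 M

C₀ = 1.4 × 10^-2 M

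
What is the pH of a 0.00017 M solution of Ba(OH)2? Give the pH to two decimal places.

Ba(OH)2 is a strong base (each formula unit releases 2 OH-); [OH-] = 0.00034 M.
pOH = -log(0.00034) = 3.47
pH = 14.00 - 3.47 = 10.53

pH = 10.53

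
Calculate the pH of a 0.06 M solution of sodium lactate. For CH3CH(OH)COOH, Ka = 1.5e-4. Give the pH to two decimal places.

CH3CH(OH)COO- is the conjugate base of the weak acid CH3CH(OH)COOH.
Kb = Kw/Ka = 1.0×10^-14 / 1.5 × 10^-4 = 6.67 × 10^-11
Let x = [OH-] at equilibrium. Kb = x²/(0.06 − x).
Neglecting x in the denominator: x = √(6.67 × 10^-11 × 0.06) = 2.00 × 10^-6 M
pOH = 5.70, so pH = 14.00 − pOH = 8.30

pH = 8.30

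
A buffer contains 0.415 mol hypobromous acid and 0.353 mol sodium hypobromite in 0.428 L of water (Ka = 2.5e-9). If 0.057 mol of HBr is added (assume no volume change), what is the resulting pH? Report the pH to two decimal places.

pH = 8.40

Added H+ converts OBr- to HOBr: HOBr → 0.472 mol, OBr- → 0.296 mol.
pKa = −log(2.5 × 10^-9) = 8.602
pH = pKa + log([A⁻]/[HA]) = 8.602 + log(0.296/0.472) = 8.602 -0.203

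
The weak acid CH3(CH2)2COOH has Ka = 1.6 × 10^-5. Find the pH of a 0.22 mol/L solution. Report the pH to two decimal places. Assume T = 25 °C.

pH = 2.73

CH3(CH2)2COOH ⇌ CH3(CH2)2COO- + H+
Ka = [H+]²/(0.22 − [H+]) = 1.6 × 10^-5
Neglecting [H+] in the denominator: [H+] = √(1.6 × 10^-5 × 0.22) = 1.88 × 10^-3 M
pH = −log[H+] = −log(1.88 × 10^-3) = 2.73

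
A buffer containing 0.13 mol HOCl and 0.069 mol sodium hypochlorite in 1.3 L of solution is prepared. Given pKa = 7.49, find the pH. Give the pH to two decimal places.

pH = 7.21

Henderson–Hasselbalch: pH = pKa + log([OCl-]/[HOCl]) = 7.49 + log(0.069/0.13)
pH = 7.49 + (-0.275) = 7.21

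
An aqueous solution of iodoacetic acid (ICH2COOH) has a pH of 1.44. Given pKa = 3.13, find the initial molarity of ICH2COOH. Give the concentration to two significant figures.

C₀ = 1.8 M

[H+] = 10^(-1.44) = 3.63 × 10^-2 M = x
Ka = 10^(−3.13) = 7.41 × 10^-4
Ka = x²/(C₀ − x) ⇒ C₀ = x + x²/Ka
C₀ = 3.63 × 10^-2 + (3.63 × 10^-2)²/(7.41 × 10^-4) = 1.81 M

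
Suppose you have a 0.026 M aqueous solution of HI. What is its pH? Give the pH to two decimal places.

pH = 1.59

HI is a strong acid and dissociates completely, so [H+] = 0.026 M.
pH = -log(0.026) = 1.59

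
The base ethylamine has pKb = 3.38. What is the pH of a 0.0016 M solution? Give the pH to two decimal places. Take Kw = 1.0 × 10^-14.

pH = 10.80

C2H5NH2 + H2O ⇌ C2H5NH3+ + OH-
Kb = 10^(−3.38) = 4.17 × 10^-4
Kb = [OH-]²/(0.0016 − [OH-]) = 4.17 × 10^-4
[OH-] is not negligible relative to C₀; solve [OH-]² + 0.000417·[OH-] − 6.67e-07 = 0.
[OH-] = [−0.000417 + √(0.000417² + 2.67e-06)]/2 = 6.35 × 10^-4 M
pOH = 3.20, so pH = 14.00 − pOH = 10.80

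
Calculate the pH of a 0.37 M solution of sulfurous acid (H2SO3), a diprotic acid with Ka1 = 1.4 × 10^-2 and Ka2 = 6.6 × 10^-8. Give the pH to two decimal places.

pH = 1.19

Since Ka1 ≫ Ka2, the first ionization dominates [H+].
Ka1 = x²/(0.37 − x) = 1.4 × 10^-2
Solving the quadratic: x = (−Ka1 + √(Ka1² + 4·Ka1·C₀))/2 = 6.53 × 10^-2 M
pH = −log(6.53 × 10^-2) = 1.19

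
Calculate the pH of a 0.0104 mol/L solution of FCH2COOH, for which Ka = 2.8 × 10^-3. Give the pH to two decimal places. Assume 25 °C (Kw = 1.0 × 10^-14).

FCH2COOH ⇌ FCH2COO- + H+
From the ICE table, Ka = x²/(0.0104 − x) = 2.8 × 10^-3.
The 5% rule fails; solving x² + Ka·x − Ka·C₀ = 0 exactly:
x = (−Ka + √(Ka² + 4·Ka·C₀))/2 = 4.17 × 10^-3 M
pH = −log[H+] = −log(4.17 × 10^-3) = 2.38

pH = 2.38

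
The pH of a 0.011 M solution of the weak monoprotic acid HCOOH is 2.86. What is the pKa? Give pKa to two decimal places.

[H+] = 10^(-2.86) = 1.38 × 10^-3 M
At equilibrium [HA] = 0.011 − 1.38 × 10^-3 = 9.62 × 10^-3 M
Ka = [H+][A-]/[HA] = (1.38 × 10^-3)² / 9.62 × 10^-3 = 1.98 × 10^-4
pKa = -log(1.98 × 10^-4) = 3.70

pKa = 3.70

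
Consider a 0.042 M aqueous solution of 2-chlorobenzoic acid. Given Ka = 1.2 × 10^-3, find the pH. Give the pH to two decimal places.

pH = 2.19

ClC6H4COOH ⇌ ClC6H4COO- + H+
From the ICE table, Ka = [H+]²/(0.042 − [H+]) = 1.2 × 10^-3.
The 5% rule fails; solving [H+]² + Ka·[H+] − Ka·C₀ = 0 exactly:
[H+] = [−0.0012 + √(0.0012² + 0.000202)]/2 = 6.52 × 10^-3 M
pH = −log(6.52 × 10^-3) = 2.19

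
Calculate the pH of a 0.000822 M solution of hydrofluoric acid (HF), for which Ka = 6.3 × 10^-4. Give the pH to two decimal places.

HF ⇌ F- + H+
Let x = [H+] at equilibrium. Ka = x²/(0.000822 − x).
The 5% rule fails; solving x² + Ka·x − Ka·C₀ = 0 exactly:
x = (−Ka + √(Ka² + 4·Ka·C₀))/2 = 4.71 × 10^-4 M
pH = −log(4.71 × 10^-4) = 3.33

pH = 3.33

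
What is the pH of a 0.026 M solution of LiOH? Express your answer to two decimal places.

pH = 12.41

LiOH is a strong base; [OH-] = 0.026 M.
pOH = -log(0.026) = 1.59
pH = 14.00 - 1.59 = 12.41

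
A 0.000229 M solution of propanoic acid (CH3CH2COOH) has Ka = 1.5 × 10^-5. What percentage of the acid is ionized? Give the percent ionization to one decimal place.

CH3CH2COOH ⇌ CH3CH2COO- + H+; let x = [H+] at equilibrium.
Ka = x²/(C₀ − x); solving the quadratic gives x = 5.16 × 10^-5 M.
Fraction ionized = 5.16 × 10^-5 / 0.000229 = 0.2253 → 22.5%

22.5%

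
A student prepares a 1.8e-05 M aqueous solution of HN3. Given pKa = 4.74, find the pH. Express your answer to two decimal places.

pH = 4.95

HN3 ⇌ N3- + H+
Ka = 10^(−4.74) = 1.82 × 10^-5
From the ICE table, Ka = [H+]²/(1.8e-05 − [H+]) = 1.82 × 10^-5.
[H+] is not negligible relative to C₀; solve [H+]² + 1.82e-05·[H+] − 3.28e-10 = 0.
[H+] = [−1.82e-05 + √(1.82e-05² + 1.31e-09)]/2 = 1.12 × 10^-5 M
pH = −log(1.12 × 10^-5) = 4.95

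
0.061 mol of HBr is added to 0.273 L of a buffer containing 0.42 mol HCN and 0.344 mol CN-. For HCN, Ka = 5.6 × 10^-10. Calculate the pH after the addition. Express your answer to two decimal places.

pH = 9.02

Added H+ converts CN- to HCN: HCN → 0.481 mol, CN- → 0.283 mol.
pKa = −log(5.6 × 10^-10) = 9.252
pH = pKa + log(n_CN-/n_HCN) = 9.252 + log(0.283/0.481) = 9.252 + (-0.230)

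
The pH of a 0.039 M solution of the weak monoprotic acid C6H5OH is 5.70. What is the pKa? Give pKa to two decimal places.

[H+] = 10^(-5.70) = 2.00 × 10^-6 M
At equilibrium [HA] = 0.039 − 2.00 × 10^-6 = 3.90 × 10^-2 M
Ka = [H+][A-]/[HA] = (2.00 × 10^-6)² / 3.90 × 10^-2 = 1.03 × 10^-10
pKa = -log(1.03 × 10^-10) = 9.99

pKa = 9.99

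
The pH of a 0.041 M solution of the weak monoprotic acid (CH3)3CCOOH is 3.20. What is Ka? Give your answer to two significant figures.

[H+] = 10^(-3.20) = 6.31 × 10^-4 M
At equilibrium [HA] = 0.041 − 6.31 × 10^-4 = 4.04 × 10^-2 M
Ka = [H+][A-]/[HA] = (6.31 × 10^-4)² / 4.04 × 10^-2 = 9.9 × 10^-6

Ka = 9.9 × 10^-6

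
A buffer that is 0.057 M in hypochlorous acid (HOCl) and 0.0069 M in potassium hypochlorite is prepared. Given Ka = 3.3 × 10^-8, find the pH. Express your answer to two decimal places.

pKa = −log(3.3 × 10^-8) = 7.481
pH = pKa + log([A⁻]/[HA]) = 7.481 + log(0.0069/0.057)
pH = 7.481 + (-0.917) = 6.56

pH = 6.56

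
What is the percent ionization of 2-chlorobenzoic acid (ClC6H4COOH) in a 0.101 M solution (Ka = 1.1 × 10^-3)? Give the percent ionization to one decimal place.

ClC6H4COOH ⇌ ClC6H4COO- + H+; let x = [H+] at equilibrium.
Solve x² + 0.0011x − 0.000111 = 0 → x = 1.00 × 10^-2 M
% ionization = x/C₀ × 100% = 1.00 × 10^-2/0.101 × 100% = 9.9%

9.9%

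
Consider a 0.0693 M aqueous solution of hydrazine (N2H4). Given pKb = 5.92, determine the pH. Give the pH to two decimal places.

pH = 10.46

N2H4 + H2O ⇌ N2H5+ + OH-
Kb = 10^(−5.92) = 1.20 × 10^-6
Let x = [OH-] at equilibrium. Kb = x²/(0.0693 − x).
Since Kb ≪ C₀, x ≈ √(Kb·C₀) = 2.88 × 10^-4 M.
Check: 0.42% ionized — well under 5%, approximation valid.
pOH = −log(2.88 × 10^-4) = 3.54; pH = 14.00 − 3.54 = 10.46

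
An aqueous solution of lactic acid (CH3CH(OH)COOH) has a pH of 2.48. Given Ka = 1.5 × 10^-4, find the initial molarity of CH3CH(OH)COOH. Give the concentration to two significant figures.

C₀ = 7.6 × 10^-2 M

[H+] = 10^(-2.48) = 3.31 × 10^-3 M = x
Ka = x²/(C₀ − x) ⇒ C₀ = x + x²/Ka
C₀ = 3.31 × 10^-3 + (3.31 × 10^-3)²/(1.5 × 10^-4) = 7.64 × 10^-2 M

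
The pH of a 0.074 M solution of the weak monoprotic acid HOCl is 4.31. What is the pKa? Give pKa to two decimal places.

pKa = 7.49

[H+] = 10^(-4.31) = 4.90 × 10^-5 M
At equilibrium [HA] = 0.074 − 4.90 × 10^-5 = 7.40 × 10^-2 M
Ka = [H+][A-]/[HA] = (4.90 × 10^-5)² / 7.40 × 10^-2 = 3.24 × 10^-8
pKa = -log(3.24 × 10^-8) = 7.49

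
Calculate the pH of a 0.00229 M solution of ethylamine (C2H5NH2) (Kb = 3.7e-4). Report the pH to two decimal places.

C2H5NH2 + H2O ⇌ C2H5NH3+ + OH-
Let x = [OH-] at equilibrium. Kb = x²/(0.00229 − x).
x is not negligible relative to C₀; solve x² + 0.00037·x − 8.47e-07 = 0.
x = [−0.00037 + √(0.00037² + 3.39e-06)]/2 = 7.54 × 10^-4 M
pOH = 3.12, so pH = 14.00 − pOH = 10.88

pH = 10.88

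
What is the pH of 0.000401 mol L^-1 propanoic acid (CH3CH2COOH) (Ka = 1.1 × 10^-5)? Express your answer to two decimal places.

CH3CH2COOH ⇌ CH3CH2COO- + H+
Let x = [H+] at equilibrium. Ka = x²/(0.000401 − x).
Here C₀/Ka ≈ 36.5, so the small-x approximation fails. Use the quadratic:
x = (−Ka + √(Ka² + 4·Ka·C₀))/2 = 6.11 × 10^-5 M
pH = −log(6.11 × 10^-5) = 4.21

pH = 4.21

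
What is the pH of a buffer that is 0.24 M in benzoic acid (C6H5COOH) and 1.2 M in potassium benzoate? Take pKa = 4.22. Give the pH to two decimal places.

Using pH = pKa + log([base]/[acid]) with [base]/[acid] = 1.2/0.24:
pH = 4.22 + (+0.699) = 4.92

pH = 4.92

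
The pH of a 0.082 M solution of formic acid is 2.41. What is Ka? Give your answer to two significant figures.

Ka = 1.9 × 10^-4

[H+] = 10^(-2.41) = 3.89 × 10^-3 M
At equilibrium [HA] = 0.082 − 3.89 × 10^-3 = 7.81 × 10^-2 M
Ka = [H+][A-]/[HA] = (3.89 × 10^-3)² / 7.81 × 10^-2 = 1.9 × 10^-4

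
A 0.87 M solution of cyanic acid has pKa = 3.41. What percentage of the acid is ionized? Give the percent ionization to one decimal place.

HOCN ⇌ OCN- + H+; let x = [H+] at equilibrium.
Ka = 10^(−3.41) = 3.89 × 10^-4
x ≈ √(Ka·C₀) = √(3.89 × 10^-4 × 0.87) = 1.84 × 10^-2 M
Fraction ionized = 1.84 × 10^-2 / 0.87 = 0.0211 → 2.1%

2.1%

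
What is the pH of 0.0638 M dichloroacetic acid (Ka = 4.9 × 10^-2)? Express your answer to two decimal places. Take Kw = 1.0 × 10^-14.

Cl2CHCOOH ⇌ Cl2CHCOO- + H+
Ka = x²/(0.0638 − x) = 4.9 × 10^-2
The 5% rule fails; solving x² + Ka·x − Ka·C₀ = 0 exactly:
x = (−Ka + √(Ka² + 4·Ka·C₀))/2 = 3.65 × 10^-2 M
pH = −log[H+] = −log(3.65 × 10^-2) = 1.44

pH = 1.44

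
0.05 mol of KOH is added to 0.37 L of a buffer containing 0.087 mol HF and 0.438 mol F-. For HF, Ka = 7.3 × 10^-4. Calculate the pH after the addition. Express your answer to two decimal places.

After neutralization: n(HF) = 0.037 mol, n(F-) = 0.488 mol.
pKa = −log(7.3 × 10^-4) = 3.137
pH = pKa + log(n_F-/n_HF) = 3.137 + log(0.488/0.037) = 3.137 + (+1.120)

pH = 4.26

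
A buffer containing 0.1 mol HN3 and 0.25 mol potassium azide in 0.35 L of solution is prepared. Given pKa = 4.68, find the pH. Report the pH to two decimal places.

pH = 5.08

pH = pKa + log([A⁻]/[HA]) = 4.68 + log(0.25/0.1)
pH = 4.68 + (+0.398) = 5.08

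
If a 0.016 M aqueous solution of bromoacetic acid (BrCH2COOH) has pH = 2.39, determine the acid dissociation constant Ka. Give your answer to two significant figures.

Ka = 1.4 × 10^-3

[H+] = 10^(-2.39) = 4.07 × 10^-3 M
At equilibrium [HA] = 0.016 − 4.07 × 10^-3 = 1.19 × 10^-2 M
Ka = [H+][A-]/[HA] = (4.07 × 10^-3)² / 1.19 × 10^-2 = 1.4 × 10^-3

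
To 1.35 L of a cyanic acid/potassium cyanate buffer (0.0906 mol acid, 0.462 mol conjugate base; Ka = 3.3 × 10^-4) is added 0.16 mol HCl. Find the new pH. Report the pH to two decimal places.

pH = 3.56

After neutralization: n(HOCN) = 0.251 mol, n(OCN-) = 0.302 mol.
pKa = −log(3.3 × 10^-4) = 3.481
pH = pKa + log([A⁻]/[HA]) = 3.481 + log(0.302/0.251) = 3.481 +0.080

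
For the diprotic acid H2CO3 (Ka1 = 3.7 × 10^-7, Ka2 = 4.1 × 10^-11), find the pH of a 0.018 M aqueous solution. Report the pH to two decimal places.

pH = 4.09

Since Ka1 ≫ Ka2, the first ionization dominates [H+].
Ka1 = x²/(0.018 − x) = 3.7 × 10^-7
x ≈ √(3.7 × 10^-7 × 0.018) = 8.16 × 10^-5 M
pH = −log(8.16 × 10^-5) = 4.09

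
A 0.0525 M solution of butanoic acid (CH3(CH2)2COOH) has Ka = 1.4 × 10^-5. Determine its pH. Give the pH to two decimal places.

CH3(CH2)2COOH ⇌ CH3(CH2)2COO- + H+
From the ICE table, Ka = x²/(0.0525 − x) = 1.4 × 10^-5.
Assume x ≪ 0.0525: x ≈ √(1.4 × 10^-5 × 0.0525) = 8.57 × 10^-4 M
Check: 1.6% ionized — well under 5%, approximation valid.
pH = −log(8.57 × 10^-4) = 3.07

pH = 3.07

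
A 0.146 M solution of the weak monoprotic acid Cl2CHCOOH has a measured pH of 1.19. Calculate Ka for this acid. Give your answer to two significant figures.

[H+] = 10^(-1.19) = 6.46 × 10^-2 M
At equilibrium [HA] = 0.146 − 6.46 × 10^-2 = 8.14 × 10^-2 M
Ka = [H+][A-]/[HA] = (6.46 × 10^-2)² / 8.14 × 10^-2 = 5.1 × 10^-2

Ka = 5.1 × 10^-2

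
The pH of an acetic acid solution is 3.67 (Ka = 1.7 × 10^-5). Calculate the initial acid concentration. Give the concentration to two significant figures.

C₀ = 2.9 × 10^-3 M

[H+] = 10^(-3.67) = 2.14 × 10^-4 M = x
Ka = x²/(C₀ − x) ⇒ C₀ = x + x²/Ka
C₀ = 2.14 × 10^-4 + (2.14 × 10^-4)²/(1.7 × 10^-5) = 2.91 × 10^-3 M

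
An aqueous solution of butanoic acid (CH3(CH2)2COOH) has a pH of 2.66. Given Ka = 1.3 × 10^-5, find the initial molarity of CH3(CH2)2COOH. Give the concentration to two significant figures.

C₀ = 3.7 × 10^-1 M

[H+] = 10^(-2.66) = 2.19 × 10^-3 M = x
Ka = x²/(C₀ − x) ⇒ C₀ = x + x²/Ka
C₀ = 2.19 × 10^-3 + (2.19 × 10^-3)²/(1.3 × 10^-5) = 3.71 × 10^-1 M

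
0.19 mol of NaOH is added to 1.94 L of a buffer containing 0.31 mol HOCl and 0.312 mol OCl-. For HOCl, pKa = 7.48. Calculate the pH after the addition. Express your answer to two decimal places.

pH = 8.10

After neutralization: n(HOCl) = 0.12 mol, n(OCl-) = 0.502 mol.
pH = pKa + log([A⁻]/[HA]) = 7.48 + log(0.502/0.12) = 7.48 +0.622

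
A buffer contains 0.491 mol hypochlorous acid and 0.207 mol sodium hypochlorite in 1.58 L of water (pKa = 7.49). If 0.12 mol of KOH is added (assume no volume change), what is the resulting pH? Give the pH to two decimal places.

pH = 7.44

OH- converts HOCl to OCl-: HOCl → 0.371 mol, OCl- → 0.327 mol.
Henderson–Hasselbalch with mole ratio 0.327/0.371: pH = 7.49 + (-0.055)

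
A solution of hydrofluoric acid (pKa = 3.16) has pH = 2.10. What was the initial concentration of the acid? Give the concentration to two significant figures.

C₀ = 9.9 × 10^-2 M

[H+] = 10^(-2.10) = 7.94 × 10^-3 M = x
Ka = 10^(−3.16) = 6.92 × 10^-4
Ka = x²/(C₀ − x) ⇒ C₀ = x + x²/Ka
C₀ = 7.94 × 10^-3 + (7.94 × 10^-3)²/(6.92 × 10^-4) = 9.90 × 10^-2 M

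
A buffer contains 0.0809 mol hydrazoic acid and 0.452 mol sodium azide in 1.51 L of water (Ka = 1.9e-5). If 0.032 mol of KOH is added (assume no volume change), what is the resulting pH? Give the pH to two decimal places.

OH- converts HN3 to N3-: HN3 → 0.0489 mol, N3- → 0.484 mol.
pKa = −log(1.9 × 10^-5) = 4.721
pH = pKa + log([A⁻]/[HA]) = 4.721 + log(0.484/0.0489) = 4.721 +0.996

pH = 5.72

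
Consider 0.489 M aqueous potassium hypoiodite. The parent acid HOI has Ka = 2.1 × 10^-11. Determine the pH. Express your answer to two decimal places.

OI- is the conjugate base of the weak acid HOI.
Kb = Kw/Ka = 1.0×10^-14 / 2.1 × 10^-11 = 4.76 × 10^-4
Kb = [OH-]²/(0.489 − [OH-]) = 4.76 × 10^-4
Since Kb ≪ C₀, [OH-] ≈ √(Kb·C₀) = 1.53 × 10^-2 M.
pOH = 1.82, so pH = 14.00 − pOH = 12.18

pH = 12.18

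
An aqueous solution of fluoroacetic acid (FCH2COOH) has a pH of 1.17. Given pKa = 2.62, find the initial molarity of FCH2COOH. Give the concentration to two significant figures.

[H+] = 10^(-1.17) = 6.76 × 10^-2 M = x
Ka = 10^(−2.62) = 2.40 × 10^-3
Ka = x²/(C₀ − x) ⇒ C₀ = x + x²/Ka
C₀ = 6.76 × 10^-2 + (6.76 × 10^-2)²/(2.40 × 10^-3) = 1.97 M

C₀ = 2.0 M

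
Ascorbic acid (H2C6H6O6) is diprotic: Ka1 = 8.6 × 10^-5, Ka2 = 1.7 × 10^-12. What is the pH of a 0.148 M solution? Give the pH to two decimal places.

pH = 2.45

Ka1 ≫ Ka2, so treat the first dissociation as the only significant source of H+.
Ka1 = x²/(0.148 − x) = 8.6 × 10^-5
x ≈ √(8.6 × 10^-5 × 0.148) = 3.57 × 10^-3 M
pH = −log(3.57 × 10^-3) = 2.45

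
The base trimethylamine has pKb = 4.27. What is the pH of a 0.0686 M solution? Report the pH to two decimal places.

(CH3)3N + H2O ⇌ (CH3)3NH+ + OH-
Kb = 10^(−4.27) = 5.37 × 10^-5
From the ICE table, Kb = x²/(0.0686 − x) = 5.37 × 10^-5.
Assume x ≪ 0.0686: x ≈ √(5.37 × 10^-5 × 0.0686) = 1.92 × 10^-3 M
pOH = 2.72, so pH = 14.00 − pOH = 11.28

pH = 11.28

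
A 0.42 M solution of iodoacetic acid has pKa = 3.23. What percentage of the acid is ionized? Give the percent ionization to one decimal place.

ICH2COOH ⇌ ICH2COO- + H+; let x = [H+] at equilibrium.
Ka = 10^(−3.23) = 5.89 × 10^-4
x ≈ √(Ka·C₀) = √(5.89 × 10^-4 × 0.42) = 1.57 × 10^-2 M
% ionization = x/C₀ × 100% = 1.57 × 10^-2/0.42 × 100% = 3.7%

3.7%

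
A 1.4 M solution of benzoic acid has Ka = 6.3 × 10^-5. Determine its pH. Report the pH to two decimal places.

C6H5COOH ⇌ C6H5COO- + H+
From the ICE table, Ka = [H+]²/(1.4 − [H+]) = 6.3 × 10^-5.
Neglecting [H+] in the denominator: [H+] = √(6.3 × 10^-5 × 1.4) = 9.39 × 10^-3 M
([H+]/C₀ = 0.67% < 5%, so the approximation holds.)
pH = −log(9.39 × 10^-3) = 2.03

pH = 2.03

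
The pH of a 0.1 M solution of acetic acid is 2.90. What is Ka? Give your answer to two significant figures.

[H+] = 10^(-2.90) = 1.26 × 10^-3 M
At equilibrium [HA] = 0.1 − 1.26 × 10^-3 = 9.87 × 10^-2 M
Ka = [H+][A-]/[HA] = (1.26 × 10^-3)² / 9.87 × 10^-2 = 1.6 × 10^-5

Ka = 1.6 × 10^-5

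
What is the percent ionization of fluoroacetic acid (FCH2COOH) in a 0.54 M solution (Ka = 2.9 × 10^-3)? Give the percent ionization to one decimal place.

7.1%

FCH2COOH ⇌ FCH2COO- + H+; let x = [H+] at equilibrium.
Solve x² + 0.0029x − 0.00157 = 0 → x = 3.81 × 10^-2 M
Fraction ionized = 3.81 × 10^-2 / 0.54 = 0.0706 → 7.1%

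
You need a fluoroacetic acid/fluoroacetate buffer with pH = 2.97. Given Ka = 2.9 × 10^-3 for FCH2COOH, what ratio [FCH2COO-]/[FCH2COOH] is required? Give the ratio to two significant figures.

pKa = -log(2.9 × 10^-3) = 2.538
pH = pKa + log(r) ⇒ log(r) = 2.97 − 2.538 = +0.432
r = [FCH2COO-]/[FCH2COOH] = 10^(+0.432) = 2.7

ratio = 2.7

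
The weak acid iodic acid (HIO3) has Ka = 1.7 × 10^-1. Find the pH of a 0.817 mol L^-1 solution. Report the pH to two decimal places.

HIO3 ⇌ IO3- + H+
Ka = x²/(0.817 − x) = 1.7 × 10^-1
The 5% rule fails; solving x² + Ka·x − Ka·C₀ = 0 exactly:
x = [−0.17 + √(0.17² + 0.556)]/2 = 2.97 × 10^-1 M
pH = −log[H+] = −log(2.97 × 10^-1) = 0.53

pH = 0.53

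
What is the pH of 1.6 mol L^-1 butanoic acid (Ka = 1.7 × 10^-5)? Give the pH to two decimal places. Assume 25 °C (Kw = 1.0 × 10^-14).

CH3(CH2)2COOH ⇌ CH3(CH2)2COO- + H+
Ka = [H+]²/(1.6 − [H+]) = 1.7 × 10^-5
Assume [H+] ≪ 1.6: [H+] ≈ √(1.7 × 10^-5 × 1.6) = 5.22 × 10^-3 M
([H+]/C₀ = 0.33% < 5%, so the approximation holds.)
pH = −log(5.22 × 10^-3) = 2.28

pH = 2.28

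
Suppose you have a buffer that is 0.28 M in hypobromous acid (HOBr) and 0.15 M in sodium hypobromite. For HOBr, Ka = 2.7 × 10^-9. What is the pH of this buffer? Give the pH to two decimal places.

pH = 8.30

pKa = −log(2.7 × 10^-9) = 8.569
Henderson–Hasselbalch: pH = pKa + log([OBr-]/[HOBr]) = 8.569 + log(0.15/0.28)
pH = 8.569 + (-0.271) = 8.30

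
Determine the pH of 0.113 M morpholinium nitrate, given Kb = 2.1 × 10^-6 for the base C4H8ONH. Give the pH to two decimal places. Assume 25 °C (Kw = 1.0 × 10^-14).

pH = 4.63

C4H8ONH2+ is the conjugate acid of the weak base C4H8ONH.
Ka = Kw/Kb = 1.0×10^-14 / 2.1 × 10^-6 = 4.76 × 10^-9
Let x = [H+] at equilibrium. Ka = x²/(0.113 − x).
Neglecting x in the denominator: x = √(4.76 × 10^-9 × 0.113) = 2.32 × 10^-5 M
pH = −log[H+] = −log(2.32 × 10^-5) = 4.63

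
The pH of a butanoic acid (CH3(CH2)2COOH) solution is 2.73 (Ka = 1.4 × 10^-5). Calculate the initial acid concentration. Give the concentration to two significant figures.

[H+] = 10^(-2.73) = 1.86 × 10^-3 M = x
Ka = x²/(C₀ − x) ⇒ C₀ = x + x²/Ka
C₀ = 1.86 × 10^-3 + (1.86 × 10^-3)²/(1.4 × 10^-5) = 2.49 × 10^-1 M

C₀ = 2.5 × 10^-1 M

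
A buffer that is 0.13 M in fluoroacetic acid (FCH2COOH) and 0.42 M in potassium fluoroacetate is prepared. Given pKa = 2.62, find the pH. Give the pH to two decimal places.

pH = 3.13

pH = pKa + log([A⁻]/[HA]) = 2.62 + log(0.42/0.13)
pH = 2.62 + (+0.509) = 3.13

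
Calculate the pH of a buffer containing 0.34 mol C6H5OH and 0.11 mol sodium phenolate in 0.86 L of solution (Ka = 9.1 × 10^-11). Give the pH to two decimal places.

pKa = −log(9.1 × 10^-11) = 10.041
pH = pKa + log([A⁻]/[HA]) = 10.041 + log(0.11/0.34)
pH = 10.041 + (-0.490) = 9.55

pH = 9.55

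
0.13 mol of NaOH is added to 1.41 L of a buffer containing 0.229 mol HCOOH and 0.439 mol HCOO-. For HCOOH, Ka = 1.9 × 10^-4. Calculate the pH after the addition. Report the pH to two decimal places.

pH = 4.48

OH- converts HCOOH to HCOO-: HCOOH → 0.099 mol, HCOO- → 0.569 mol.
pKa = −log(1.9 × 10^-4) = 3.721
pH = pKa + log(n_HCOO-/n_HCOOH) = 3.721 + log(0.569/0.099) = 3.721 + (+0.759)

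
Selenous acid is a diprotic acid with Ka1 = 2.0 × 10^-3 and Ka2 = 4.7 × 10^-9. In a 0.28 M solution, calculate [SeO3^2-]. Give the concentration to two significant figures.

4.7 × 10^-9 M

First ionization gives [H+] ≈ [HSeO3-] = 2.27 × 10^-2 M.
Second step: Ka2 = [H+][SeO3^2-]/[HSeO3-] ≈ [SeO3^2-] (since [H+] ≈ [HSeO3-]).
So [SeO3^2-] ≈ Ka2.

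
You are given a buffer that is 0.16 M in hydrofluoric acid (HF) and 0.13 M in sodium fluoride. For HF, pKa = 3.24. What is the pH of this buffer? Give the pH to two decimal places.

Using pH = pKa + log([base]/[acid]) with [base]/[acid] = 0.13/0.16:
pH = 3.24 + (-0.090) = 3.15

pH = 3.15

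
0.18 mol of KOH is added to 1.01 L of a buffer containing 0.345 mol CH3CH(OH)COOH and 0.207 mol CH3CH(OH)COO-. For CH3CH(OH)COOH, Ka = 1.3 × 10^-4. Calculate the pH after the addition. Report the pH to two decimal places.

After neutralization: n(CH3CH(OH)COOH) = 0.165 mol, n(CH3CH(OH)COO-) = 0.387 mol.
pKa = −log(1.3 × 10^-4) = 3.886
pH = pKa + log(n_CH3CH(OH)COO-/n_CH3CH(OH)COOH) = 3.886 + log(0.387/0.165) = 3.886 + (+0.370)

pH = 4.26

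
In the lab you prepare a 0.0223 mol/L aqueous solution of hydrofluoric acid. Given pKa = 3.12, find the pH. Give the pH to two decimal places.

HF ⇌ F- + H+
Ka = 10^(−3.12) = 7.59 × 10^-4
Let x = [H+] at equilibrium. Ka = x²/(0.0223 − x).
x is not negligible relative to C₀; solve x² + 0.000759·x − 1.69e-05 = 0.
x = [−0.000759 + √(0.000759² + 6.77e-05)]/2 = 3.75 × 10^-3 M
pH = −log[H+] = −log(3.75 × 10^-3) = 2.43

pH = 2.43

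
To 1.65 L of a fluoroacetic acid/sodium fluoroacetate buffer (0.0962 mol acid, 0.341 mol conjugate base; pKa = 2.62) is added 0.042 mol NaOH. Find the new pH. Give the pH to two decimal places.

OH- converts FCH2COOH to FCH2COO-: FCH2COOH → 0.0542 mol, FCH2COO- → 0.383 mol.
pH = pKa + log([A⁻]/[HA]) = 2.62 + log(0.383/0.0542) = 2.62 +0.849

pH = 3.47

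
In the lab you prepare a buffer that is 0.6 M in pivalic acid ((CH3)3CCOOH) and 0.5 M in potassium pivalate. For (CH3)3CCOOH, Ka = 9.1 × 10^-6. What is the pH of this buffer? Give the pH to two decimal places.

pKa = −log(9.1 × 10^-6) = 5.041
Using pH = pKa + log([base]/[acid]) with [base]/[acid] = 0.5/0.6:
pH = 5.041 + (-0.079) = 4.96

pH = 4.96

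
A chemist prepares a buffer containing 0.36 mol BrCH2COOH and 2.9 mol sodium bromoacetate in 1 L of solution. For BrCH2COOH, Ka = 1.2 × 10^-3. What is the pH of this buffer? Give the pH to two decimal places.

pH = 3.83

pKa = −log(1.2 × 10^-3) = 2.921
Using pH = pKa + log([base]/[acid]) with [base]/[acid] = 2.9/0.36:
pH = 2.921 + (+0.906) = 3.83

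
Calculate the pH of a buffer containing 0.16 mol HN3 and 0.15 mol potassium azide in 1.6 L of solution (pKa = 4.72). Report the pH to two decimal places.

Henderson–Hasselbalch: pH = pKa + log([N3-]/[HN3]) = 4.72 + log(0.15/0.16)
pH = 4.72 + (-0.028) = 4.69

pH = 4.69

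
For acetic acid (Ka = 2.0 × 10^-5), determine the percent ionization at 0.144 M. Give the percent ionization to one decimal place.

1.2%

CH3COOH ⇌ CH3COO- + H+; let x = [H+] at equilibrium.
x ≈ √(Ka·C₀) = √(2.0 × 10^-5 × 0.144) = 1.70 × 10^-3 M
% ionization = x/C₀ × 100% = 1.70 × 10^-3/0.144 × 100% = 1.2%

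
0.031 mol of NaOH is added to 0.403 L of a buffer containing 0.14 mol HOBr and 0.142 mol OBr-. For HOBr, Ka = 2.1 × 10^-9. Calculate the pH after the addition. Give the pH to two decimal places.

pH = 8.88

After neutralization: n(HOBr) = 0.109 mol, n(OBr-) = 0.173 mol.
pKa = −log(2.1 × 10^-9) = 8.678
pH = pKa + log([A⁻]/[HA]) = 8.678 + log(0.173/0.109) = 8.678 +0.201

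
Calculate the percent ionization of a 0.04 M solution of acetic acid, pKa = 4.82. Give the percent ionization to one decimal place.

CH3COOH ⇌ CH3COO- + H+; let x = [H+] at equilibrium.
Ka = 10^(−4.82) = 1.51 × 10^-5
x ≈ √(Ka·C₀) = √(1.51 × 10^-5 × 0.04) = 7.77 × 10^-4 M
Fraction ionized = 7.77 × 10^-4 / 0.04 = 0.0194 → 1.9%

1.9%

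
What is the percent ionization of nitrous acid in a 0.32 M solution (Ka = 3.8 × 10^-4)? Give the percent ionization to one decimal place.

3.4%

HNO2 ⇌ NO2- + H+; let x = [H+] at equilibrium.
x ≈ √(Ka·C₀) = √(3.8 × 10^-4 × 0.32) = 1.10 × 10^-2 M
Fraction ionized = 1.10 × 10^-2 / 0.32 = 0.0344 → 3.4%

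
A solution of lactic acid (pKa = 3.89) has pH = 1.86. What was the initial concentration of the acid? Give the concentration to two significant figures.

C₀ = 1.5 M

[H+] = 10^(-1.86) = 1.38 × 10^-2 M = x
Ka = 10^(−3.89) = 1.29 × 10^-4
Ka = x²/(C₀ − x) ⇒ C₀ = x + x²/Ka
C₀ = 1.38 × 10^-2 + (1.38 × 10^-2)²/(1.29 × 10^-4) = 1.49 M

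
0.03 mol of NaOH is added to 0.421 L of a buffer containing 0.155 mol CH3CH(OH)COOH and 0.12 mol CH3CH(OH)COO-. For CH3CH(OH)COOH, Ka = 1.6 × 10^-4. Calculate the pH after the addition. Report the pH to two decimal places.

OH- converts CH3CH(OH)COOH to CH3CH(OH)COO-: CH3CH(OH)COOH → 0.125 mol, CH3CH(OH)COO- → 0.15 mol.
pKa = −log(1.6 × 10^-4) = 3.796
pH = pKa + log([A⁻]/[HA]) = 3.796 + log(0.15/0.125) = 3.796 +0.079

pH = 3.88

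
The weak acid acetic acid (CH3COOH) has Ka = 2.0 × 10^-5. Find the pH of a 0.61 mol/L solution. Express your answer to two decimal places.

pH = 2.46

CH3COOH ⇌ CH3COO- + H+
From the ICE table, Ka = x²/(0.61 − x) = 2.0 × 10^-5.
Neglecting x in the denominator: x = √(2.0 × 10^-5 × 0.61) = 3.49 × 10^-3 M
pH = −log(3.49 × 10^-3) = 2.46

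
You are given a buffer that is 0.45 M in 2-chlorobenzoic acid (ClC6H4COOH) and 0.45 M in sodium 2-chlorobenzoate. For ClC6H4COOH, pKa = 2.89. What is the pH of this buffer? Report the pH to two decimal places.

pH = 2.89

pH = pKa + log([A⁻]/[HA]) = 2.89 + log(0.45/0.45)
pH = 2.89 + (+0.000) = 2.89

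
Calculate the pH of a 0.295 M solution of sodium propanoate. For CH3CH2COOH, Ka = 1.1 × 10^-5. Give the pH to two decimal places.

pH = 9.21

CH3CH2COO- is the conjugate base of the weak acid CH3CH2COOH.
Kb = Kw/Ka = 1.0×10^-14 / 1.1 × 10^-5 = 9.09 × 10^-10
Kb = [OH-]²/(0.295 − [OH-]) = 9.09 × 10^-10
Since Kb ≪ C₀, [OH-] ≈ √(Kb·C₀) = 1.64 × 10^-5 M.
pOH = −log(1.64 × 10^-5) = 4.79; pH = 14.00 − 4.79 = 9.21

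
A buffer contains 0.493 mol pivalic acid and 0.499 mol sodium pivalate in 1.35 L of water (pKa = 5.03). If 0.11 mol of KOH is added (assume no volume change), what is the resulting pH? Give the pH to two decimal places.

pH = 5.23

OH- converts (CH3)3CCOOH to (CH3)3CCOO-: (CH3)3CCOOH → 0.383 mol, (CH3)3CCOO- → 0.609 mol.
pH = pKa + log(n_(CH3)3CCOO-/n_(CH3)3CCOOH) = 5.03 + log(0.609/0.383) = 5.03 + (+0.201)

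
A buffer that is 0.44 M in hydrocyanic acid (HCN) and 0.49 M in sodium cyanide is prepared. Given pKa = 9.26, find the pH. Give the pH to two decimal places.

pH = 9.31

Using pH = pKa + log([base]/[acid]) with [base]/[acid] = 0.49/0.44:
pH = 9.26 + (+0.047) = 9.31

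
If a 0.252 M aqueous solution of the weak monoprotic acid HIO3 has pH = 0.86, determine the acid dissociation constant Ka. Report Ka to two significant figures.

[H+] = 10^(-0.86) = 1.38 × 10^-1 M
At equilibrium [HA] = 0.252 − 1.38 × 10^-1 = 1.14 × 10^-1 M
Ka = [H+][A-]/[HA] = (1.38 × 10^-1)² / 1.14 × 10^-1 = 1.7 × 10^-1

Ka = 1.7 × 10^-1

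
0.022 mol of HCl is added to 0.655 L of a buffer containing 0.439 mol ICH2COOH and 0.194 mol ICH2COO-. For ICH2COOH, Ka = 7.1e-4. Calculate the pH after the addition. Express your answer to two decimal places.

After neutralization: n(ICH2COOH) = 0.461 mol, n(ICH2COO-) = 0.172 mol.
pKa = −log(7.1 × 10^-4) = 3.149
pH = pKa + log([A⁻]/[HA]) = 3.149 + log(0.172/0.461) = 3.149 -0.428

pH = 2.72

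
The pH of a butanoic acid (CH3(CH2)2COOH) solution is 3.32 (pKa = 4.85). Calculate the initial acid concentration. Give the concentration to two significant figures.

C₀ = 1.7 × 10^-2 M

[H+] = 10^(-3.32) = 4.79 × 10^-4 M = x
Ka = 10^(−4.85) = 1.41 × 10^-5
Ka = x²/(C₀ − x) ⇒ C₀ = x + x²/Ka
C₀ = 4.79 × 10^-4 + (4.79 × 10^-4)²/(1.41 × 10^-5) = 1.68 × 10^-2 M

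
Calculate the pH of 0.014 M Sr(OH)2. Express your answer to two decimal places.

pH = 12.45

Sr(OH)2 is a strong base (each formula unit releases 2 OH-); [OH-] = 0.028 M.
pOH = -log(0.028) = 1.55
pH = 14.00 - 1.55 = 12.45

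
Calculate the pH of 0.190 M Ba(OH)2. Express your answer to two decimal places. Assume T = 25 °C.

pH = 13.58

Ba(OH)2 is a strong base (each formula unit releases 2 OH-); [OH-] = 0.38 M.
pOH = -log(0.38) = 0.42
pH = 14.00 - 0.42 = 13.58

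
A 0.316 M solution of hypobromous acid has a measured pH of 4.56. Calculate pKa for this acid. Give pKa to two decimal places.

pKa = 8.62

[H+] = 10^(-4.56) = 2.75 × 10^-5 M
At equilibrium [HA] = 0.316 − 2.75 × 10^-5 = 3.16 × 10^-1 M
Ka = [H+][A-]/[HA] = (2.75 × 10^-5)² / 3.16 × 10^-1 = 2.39 × 10^-9
pKa = -log(2.39 × 10^-9) = 8.62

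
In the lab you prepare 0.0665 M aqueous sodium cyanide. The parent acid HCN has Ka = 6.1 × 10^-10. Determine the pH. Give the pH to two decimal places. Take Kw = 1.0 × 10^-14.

CN- is the conjugate base of the weak acid HCN.
Kb = Kw/Ka = 1.0×10^-14 / 6.1 × 10^-10 = 1.64 × 10^-5
Let x = [OH-] at equilibrium. Kb = x²/(0.0665 − x).
Since Kb ≪ C₀, x ≈ √(Kb·C₀) = 1.04 × 10^-3 M.
Check: 1.6% ionized — well under 5%, approximation valid.
pOH = −log(1.04 × 10^-3) = 2.98; pH = 14.00 − 2.98 = 11.02

pH = 11.02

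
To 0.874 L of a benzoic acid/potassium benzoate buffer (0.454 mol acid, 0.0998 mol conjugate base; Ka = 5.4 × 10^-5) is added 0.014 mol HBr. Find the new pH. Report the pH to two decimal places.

pH = 3.53

Added H+ converts C6H5COO- to C6H5COOH: C6H5COOH → 0.468 mol, C6H5COO- → 0.0858 mol.
pKa = −log(5.4 × 10^-5) = 4.268
pH = pKa + log([A⁻]/[HA]) = 4.268 + log(0.0858/0.468) = 4.268 -0.737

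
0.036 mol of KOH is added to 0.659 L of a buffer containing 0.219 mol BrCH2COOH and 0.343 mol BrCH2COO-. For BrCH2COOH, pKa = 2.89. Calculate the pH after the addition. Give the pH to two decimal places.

pH = 3.21

OH- converts BrCH2COOH to BrCH2COO-: BrCH2COOH → 0.183 mol, BrCH2COO- → 0.379 mol.
pH = pKa + log(n_BrCH2COO-/n_BrCH2COOH) = 2.89 + log(0.379/0.183) = 2.89 + (+0.316)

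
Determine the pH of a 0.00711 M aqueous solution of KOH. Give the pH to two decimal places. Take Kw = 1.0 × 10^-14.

KOH is a strong base; [OH-] = 0.00711 M.
pOH = -log(0.00711) = 2.15
pH = 14.00 - 2.15 = 11.85

pH = 11.85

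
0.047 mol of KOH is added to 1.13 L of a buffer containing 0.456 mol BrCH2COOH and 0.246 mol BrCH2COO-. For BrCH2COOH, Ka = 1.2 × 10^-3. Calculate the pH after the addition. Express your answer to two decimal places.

OH- converts BrCH2COOH to BrCH2COO-: BrCH2COOH → 0.409 mol, BrCH2COO- → 0.293 mol.
pKa = −log(1.2 × 10^-3) = 2.921
pH = pKa + log(n_BrCH2COO-/n_BrCH2COOH) = 2.921 + log(0.293/0.409) = 2.921 + (-0.145)

pH = 2.78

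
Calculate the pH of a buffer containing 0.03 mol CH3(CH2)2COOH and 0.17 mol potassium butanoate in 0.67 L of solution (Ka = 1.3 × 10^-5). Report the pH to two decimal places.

pH = 5.64

pKa = −log(1.3 × 10^-5) = 4.886
Henderson–Hasselbalch: pH = pKa + log([CH3(CH2)2COO-]/[CH3(CH2)2COOH]) = 4.886 + log(0.17/0.03)
pH = 4.886 + (+0.753) = 5.64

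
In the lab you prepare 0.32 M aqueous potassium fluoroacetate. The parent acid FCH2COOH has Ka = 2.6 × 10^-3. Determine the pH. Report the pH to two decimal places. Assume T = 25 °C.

FCH2COO- is the conjugate base of the weak acid FCH2COOH.
Kb = Kw/Ka = 1.0×10^-14 / 2.6 × 10^-3 = 3.85 × 10^-12
From the ICE table, Kb = x²/(0.32 − x) = 3.85 × 10^-12.
Assume x ≪ 0.32: x ≈ √(3.85 × 10^-12 × 0.32) = 1.11 × 10^-6 M
pOH = 5.95, so pH = 14.00 − pOH = 8.05

pH = 8.05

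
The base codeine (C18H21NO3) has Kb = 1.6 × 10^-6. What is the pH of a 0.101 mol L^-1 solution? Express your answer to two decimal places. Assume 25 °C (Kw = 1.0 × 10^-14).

C18H21NO3 + H2O ⇌ C18H22NO3+ + OH-
From the ICE table, Kb = [OH-]²/(0.101 − [OH-]) = 1.6 × 10^-6.
Assume [OH-] ≪ 0.101: [OH-] ≈ √(1.6 × 10^-6 × 0.101) = 4.02 × 10^-4 M
Check: 0.4% ionized — well under 5%, approximation valid.
pOH = 3.40, so pH = 14.00 − pOH = 10.60

pH = 10.60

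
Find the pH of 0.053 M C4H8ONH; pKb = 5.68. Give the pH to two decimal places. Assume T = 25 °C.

C4H8ONH + H2O ⇌ C4H8ONH2+ + OH-
Kb = 10^(−5.68) = 2.09 × 10^-6
From the ICE table, Kb = [OH-]²/(0.053 − [OH-]) = 2.09 × 10^-6.
Since Kb ≪ C₀, [OH-] ≈ √(Kb·C₀) = 3.33 × 10^-4 M.
pOH = −log(3.33 × 10^-4) = 3.48; pH = 14.00 − 3.48 = 10.52

pH = 10.52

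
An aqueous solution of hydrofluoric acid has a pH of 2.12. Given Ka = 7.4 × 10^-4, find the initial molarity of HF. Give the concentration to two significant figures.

C₀ = 8.5 × 10^-2 M

[H+] = 10^(-2.12) = 7.59 × 10^-3 M = x
Ka = x²/(C₀ − x) ⇒ C₀ = x + x²/Ka
C₀ = 7.59 × 10^-3 + (7.59 × 10^-3)²/(7.4 × 10^-4) = 8.54 × 10^-2 M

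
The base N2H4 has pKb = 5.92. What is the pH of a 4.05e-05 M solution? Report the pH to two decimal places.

N2H4 + H2O ⇌ N2H5+ + OH-
Kb = 10^(−5.92) = 1.20 × 10^-6
Kb = [OH-]²/(4.05e-05 − [OH-]) = 1.20 × 10^-6
The 5% rule fails; solving [OH-]² + Kb·[OH-] − Kb·C₀ = 0 exactly:
[OH-] = [−1.2e-06 + √(1.2e-06² + 1.94e-10)]/2 = 6.40 × 10^-6 M
pOH = 5.19, so pH = 14.00 − pOH = 8.81

pH = 8.81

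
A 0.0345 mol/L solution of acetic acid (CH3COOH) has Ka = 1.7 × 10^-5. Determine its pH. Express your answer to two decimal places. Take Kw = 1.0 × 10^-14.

CH3COOH ⇌ CH3COO- + H+
Ka = x²/(0.0345 − x) = 1.7 × 10^-5
Since Ka ≪ C₀, x ≈ √(Ka·C₀) = 7.66 × 10^-4 M.
(x/C₀ = 2.2% < 5%, so the approximation holds.)
pH = −log[H+] = −log(7.66 × 10^-4) = 3.12

pH = 3.12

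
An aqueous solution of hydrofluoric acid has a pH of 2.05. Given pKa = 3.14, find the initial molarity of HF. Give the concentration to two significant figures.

C₀ = 1.2 × 10^-1 M

[H+] = 10^(-2.05) = 8.91 × 10^-3 M = x
Ka = 10^(−3.14) = 7.24 × 10^-4
Ka = x²/(C₀ − x) ⇒ C₀ = x + x²/Ka
C₀ = 8.91 × 10^-3 + (8.91 × 10^-3)²/(7.24 × 10^-4) = 1.19 × 10^-1 M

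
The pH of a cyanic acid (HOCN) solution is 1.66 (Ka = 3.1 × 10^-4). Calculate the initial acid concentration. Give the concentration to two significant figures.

[H+] = 10^(-1.66) = 2.19 × 10^-2 M = x
Ka = x²/(C₀ − x) ⇒ C₀ = x + x²/Ka
C₀ = 2.19 × 10^-2 + (2.19 × 10^-2)²/(3.1 × 10^-4) = 1.57 M

C₀ = 1.6 M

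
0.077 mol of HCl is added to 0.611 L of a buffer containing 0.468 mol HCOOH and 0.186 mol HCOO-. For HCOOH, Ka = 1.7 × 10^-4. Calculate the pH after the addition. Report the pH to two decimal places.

pH = 3.07

After neutralization: n(HCOOH) = 0.545 mol, n(HCOO-) = 0.109 mol.
pKa = −log(1.7 × 10^-4) = 3.770
pH = pKa + log([A⁻]/[HA]) = 3.770 + log(0.109/0.545) = 3.770 -0.699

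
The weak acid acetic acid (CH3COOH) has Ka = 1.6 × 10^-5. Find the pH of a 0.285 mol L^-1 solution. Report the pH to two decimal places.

pH = 2.67

CH3COOH ⇌ CH3COO- + H+
From the ICE table, Ka = x²/(0.285 − x) = 1.6 × 10^-5.
Since Ka ≪ C₀, x ≈ √(Ka·C₀) = 2.14 × 10^-3 M.
pH = −log(2.14 × 10^-3) = 2.67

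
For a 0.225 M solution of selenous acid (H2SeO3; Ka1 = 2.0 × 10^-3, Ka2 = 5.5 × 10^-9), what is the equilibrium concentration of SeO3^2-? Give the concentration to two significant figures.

First ionization gives [H+] ≈ [HSeO3-] = 2.02 × 10^-2 M.
Second step: Ka2 = [H+][SeO3^2-]/[HSeO3-] ≈ [SeO3^2-] (since [H+] ≈ [HSeO3-]).
So [SeO3^2-] ≈ Ka2.

5.5 × 10^-9 M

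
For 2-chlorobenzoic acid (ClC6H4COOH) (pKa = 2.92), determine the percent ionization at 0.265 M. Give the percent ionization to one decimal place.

ClC6H4COOH ⇌ ClC6H4COO- + H+; let x = [H+] at equilibrium.
Ka = 10^(−2.92) = 1.20 × 10^-3
Ka = x²/(C₀ − x); solving the quadratic gives x = 1.72 × 10^-2 M.
% ionization = x/C₀ × 100% = 1.72 × 10^-2/0.265 × 100% = 6.5%

6.5%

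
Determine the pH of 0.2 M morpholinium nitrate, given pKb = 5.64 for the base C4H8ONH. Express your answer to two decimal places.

C4H8ONH2+ is the conjugate acid of the weak base C4H8ONH.
Kb = 10^(−5.64) = 2.29 × 10^-6
Ka = Kw/Kb = 1.0×10^-14 / 2.29 × 10^-6 = 4.37 × 10^-9
From the ICE table, Ka = x²/(0.2 − x) = 4.37 × 10^-9.
Neglecting x in the denominator: x = √(4.37 × 10^-9 × 0.2) = 2.96 × 10^-5 M
Check: 0.015% ionized — well under 5%, approximation valid.
pH = −log(2.96 × 10^-5) = 4.53

pH = 4.53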